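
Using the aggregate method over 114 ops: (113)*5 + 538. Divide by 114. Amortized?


Formula: Amortized cost = Total cost / Operations
Total cost = (113 * 5) + (1 * 538)
Total cost = 565 + 538 = 1103
Amortized = 1103 / 114 = 9.6754

9.6754


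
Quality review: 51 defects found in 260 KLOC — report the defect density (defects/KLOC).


Defect density = defects / KLOC
Defect density = 51 / 260
Defect density = 0.196 defects/KLOC

0.196 defects/KLOC


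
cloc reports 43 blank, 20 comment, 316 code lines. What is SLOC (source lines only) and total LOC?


Total LOC = blank + comment + code
Total LOC = 43 + 20 + 316 = 379
SLOC (source only) = code = 316

Total LOC: 379, SLOC: 316


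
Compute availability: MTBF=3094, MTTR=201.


Availability = MTBF / (MTBF + MTTR)
Availability = 3094 / (3094 + 201)
Availability = 3094 / 3295
Availability = 93.8998%

93.8998%


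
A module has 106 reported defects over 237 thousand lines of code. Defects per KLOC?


Defect density = defects / KLOC
Defect density = 106 / 237
Defect density = 0.447 defects/KLOC

0.447 defects/KLOC


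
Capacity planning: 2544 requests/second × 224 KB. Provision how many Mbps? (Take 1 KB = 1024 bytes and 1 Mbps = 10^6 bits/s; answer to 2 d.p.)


Formula: Mbps = payload_bytes * RPS * 8 / 1e6
Payload per request = 224 KB = 224 * 1024 = 229376 bytes
Total bytes/sec = 229376 * 2544 = 583532544
Total bits/sec = 583532544 * 8 = 4668260352
Mbps = 4668260352 / 1e6 = 4668.26

4668.26 Mbps


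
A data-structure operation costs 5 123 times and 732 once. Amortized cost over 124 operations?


Formula: Amortized cost = Total cost / Operations
Total cost = (123 * 5) + (1 * 732)
Total cost = 615 + 732 = 1347
Amortized = 1347 / 124 = 10.8629

10.8629


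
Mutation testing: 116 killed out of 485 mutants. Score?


Mutation score = killed / total * 100
Mutation score = 116 / 485 * 100
Mutation score = 23.92%

23.92%


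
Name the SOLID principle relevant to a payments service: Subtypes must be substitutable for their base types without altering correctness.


This describes the Liskov Substitution Principle (LSP)

Liskov Substitution Principle (LSP)


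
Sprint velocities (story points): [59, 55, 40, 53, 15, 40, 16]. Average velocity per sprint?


Formula: Avg velocity = Total points / Number of sprints
Points: [59, 55, 40, 53, 15, 40, 16]
Sum = 59 + 55 + 40 + 53 + 15 + 40 + 16 = 278
Avg velocity = 278 / 7 = 39.71 points/sprint

39.71 points/sprint


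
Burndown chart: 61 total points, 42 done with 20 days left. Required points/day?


Formula: Required rate = Remaining points / Days left
Remaining = 61 - 42 = 19 points
Required rate = 19 / 20 = 0.95 points/day

0.95 points/day


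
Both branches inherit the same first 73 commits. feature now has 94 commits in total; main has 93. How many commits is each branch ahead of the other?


Common ancestor: commit #73
feature commits after divergence: 94 - 73 = 21
main commits after divergence: 93 - 73 = 20
feature is 21 commits ahead of main
main is 20 commits ahead of feature

feature ahead: 21, main ahead: 20


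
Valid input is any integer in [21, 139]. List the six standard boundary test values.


Range: [21, 139]
Boundaries: just below min, min, min+1, max-1, max, just above max
Values: [20, 21, 22, 138, 139, 140]

[20, 21, 22, 138, 139, 140]


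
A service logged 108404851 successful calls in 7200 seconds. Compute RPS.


Formula: throughput = requests / seconds
throughput = 108404851 / 7200
throughput = 15056.23 requests/second

15056.23 requests/second


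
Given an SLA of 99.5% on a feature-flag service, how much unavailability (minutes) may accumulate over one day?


Formula: allowed downtime = period * (100 - SLA) / 100
Period (day) = 1440 minutes
Unavailability fraction = (100 - 99.5) / 100
Allowed downtime = 1440 * (100 - 99.5) / 100
Allowed downtime = 7.2 minutes

7.2 minutes


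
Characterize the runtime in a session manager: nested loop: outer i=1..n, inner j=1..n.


Reasoning: n iterations times n iterations
Complexity: O(n^2)

O(n^2)


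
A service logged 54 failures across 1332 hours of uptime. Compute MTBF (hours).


Formula: MTBF = Total operating time / Number of failures
MTBF = 1332 / 54
MTBF = 24.67 hours

24.67 hours


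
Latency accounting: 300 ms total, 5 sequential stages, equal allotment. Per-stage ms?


Formula: per_stage = total_budget / stages
per_stage = 300 / 5
per_stage = 60.0 ms

60.0 ms


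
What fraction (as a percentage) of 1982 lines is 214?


Coverage = covered / total * 100
Coverage = 214 / 1982 * 100
Coverage = 10.8%

10.8%


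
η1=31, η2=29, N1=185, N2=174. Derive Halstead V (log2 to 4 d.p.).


Formula: V = N * log2(η), where N = N1 + N2 and η = η1 + η2
η = 31 + 29 = 60
N = 185 + 174 = 359
log2(60) ≈ 5.9069
V = 359 * 5.9069 = 2120.58

2120.58


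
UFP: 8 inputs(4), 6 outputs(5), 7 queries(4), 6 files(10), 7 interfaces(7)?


UFP = EI*4 + EO*5 + EQ*4 + ILF*10 + EIF*7
UFP = 8*4 + 6*5 + 7*4 + 6*10 + 7*7
UFP = 32 + 30 + 28 + 60 + 49
UFP = 199

199


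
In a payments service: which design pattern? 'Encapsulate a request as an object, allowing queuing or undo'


This matches the Command pattern

Command


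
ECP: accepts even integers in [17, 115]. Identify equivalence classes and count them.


Constraint: even integers in [17, 115]
Class 1: x < 17 — out-of-range invalid
Class 2: x in [17,115] but odd — wrong type invalid
Class 3: x in [17,115] and even — valid
Class 4: x > 115 — out-of-range invalid
Total equivalence classes: 4

4 equivalence classes


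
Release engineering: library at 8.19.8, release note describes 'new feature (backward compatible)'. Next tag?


Current: 8.19.8
Change category: 'new feature (backward compatible)' → minor bump
SemVer rule: minor bump → increment MINOR, reset PATCH to 0 (MAJOR unchanged)
New: 8.20.0

8.20.0


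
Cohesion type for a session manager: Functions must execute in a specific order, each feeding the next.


Reasoning: Output of one is input to next
Type: Sequential cohesion

Sequential cohesion


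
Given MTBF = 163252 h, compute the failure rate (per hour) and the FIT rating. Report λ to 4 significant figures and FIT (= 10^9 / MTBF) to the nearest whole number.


Formula: λ = 1 / MTBF; FIT = λ × 1e9 = 1e9 / MTBF
λ = 1 / 163252 ≈ 6.125e-06 failures/hour
FIT = 1e9 / 163252 ≈ 6125 failures per 1e9 hours (nearest whole number)

λ = 6.125e-06 /h, FIT = 6125


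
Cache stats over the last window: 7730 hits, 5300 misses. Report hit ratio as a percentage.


Formula: hit rate = hits / (hits + misses) * 100
hit rate = 7730 / (7730 + 5300) * 100
hit rate = 7730 / 13030 * 100
hit rate = 59.32%

59.32%


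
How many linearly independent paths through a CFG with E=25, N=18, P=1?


Formula: V(G) = E - N + 2P
V(G) = 25 - 18 + 2*1
V(G) = 7 + 2
V(G) = 9

9


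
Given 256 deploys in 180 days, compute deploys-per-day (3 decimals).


Formula: deployments per day = releases / days
= 256 / 180
= 1.422 deploys/day
(equivalently, 9.96 deploys/week)

1.422 deploys/day


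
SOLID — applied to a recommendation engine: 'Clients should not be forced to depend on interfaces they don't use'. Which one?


This describes the Interface Segregation Principle (ISP)

Interface Segregation Principle (ISP)


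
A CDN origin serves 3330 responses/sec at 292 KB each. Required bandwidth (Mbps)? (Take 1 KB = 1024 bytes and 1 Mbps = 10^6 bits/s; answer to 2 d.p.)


Formula: Mbps = payload_bytes * RPS * 8 / 1e6
Payload per request = 292 KB = 292 * 1024 = 299008 bytes
Total bytes/sec = 299008 * 3330 = 995696640
Total bits/sec = 995696640 * 8 = 7965573120
Mbps = 7965573120 / 1e6 = 7965.57

7965.57 Mbps


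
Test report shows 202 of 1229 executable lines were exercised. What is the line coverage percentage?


Coverage = covered / total * 100
Coverage = 202 / 1229 * 100
Coverage = 16.44%

16.44%


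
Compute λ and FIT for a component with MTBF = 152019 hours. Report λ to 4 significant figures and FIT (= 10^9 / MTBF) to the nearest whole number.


Formula: λ = 1 / MTBF; FIT = λ × 1e9 = 1e9 / MTBF
λ = 1 / 152019 ≈ 6.578e-06 failures/hour
FIT = 1e9 / 152019 ≈ 6578 failures per 1e9 hours (nearest whole number)

λ = 6.578e-06 /h, FIT = 6578


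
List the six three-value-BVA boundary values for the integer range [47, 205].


Range: [47, 205]
Boundaries: just below min, min, min+1, max-1, max, just above max
Values: [46, 47, 48, 204, 205, 206]

[46, 47, 48, 204, 205, 206]


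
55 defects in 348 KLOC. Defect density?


Defect density = defects / KLOC
Defect density = 55 / 348
Defect density = 0.158 defects/KLOC

0.158 defects/KLOC


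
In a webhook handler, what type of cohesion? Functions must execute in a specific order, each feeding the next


Reasoning: Output of one is input to next
Type: Sequential cohesion

Sequential cohesion


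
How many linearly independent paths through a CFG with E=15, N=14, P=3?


Formula: V(G) = E - N + 2P
V(G) = 15 - 14 + 2*3
V(G) = 1 + 6
V(G) = 7

7


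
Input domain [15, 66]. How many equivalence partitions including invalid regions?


Valid range: [15, 66]
Class 1: x < 15 — invalid
Class 2: 15 ≤ x ≤ 66 — valid
Class 3: x > 66 — invalid
Total equivalence classes: 3

3 equivalence classes


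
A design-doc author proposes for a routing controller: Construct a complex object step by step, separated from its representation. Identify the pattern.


This matches the Builder pattern

Builder


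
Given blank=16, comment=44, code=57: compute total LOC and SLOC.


Total LOC = blank + comment + code
Total LOC = 16 + 44 + 57 = 117
SLOC (source only) = code = 57

Total LOC: 117, SLOC: 57


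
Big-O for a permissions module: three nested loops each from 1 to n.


Reasoning: three levels of nesting over n
Complexity: O(n^3)

O(n^3)


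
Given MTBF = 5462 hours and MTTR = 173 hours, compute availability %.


Availability = MTBF / (MTBF + MTTR)
Availability = 5462 / (5462 + 173)
Availability = 5462 / 5635
Availability = 96.9299%

96.9299%


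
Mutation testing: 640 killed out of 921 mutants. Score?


Mutation score = killed / total * 100
Mutation score = 640 / 921 * 100
Mutation score = 69.49%

69.49%


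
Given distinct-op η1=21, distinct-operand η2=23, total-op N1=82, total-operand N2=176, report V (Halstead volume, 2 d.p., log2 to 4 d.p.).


Formula: V = N * log2(η), where N = N1 + N2 and η = η1 + η2
η = 21 + 23 = 44
N = 82 + 176 = 258
log2(44) ≈ 5.4594
V = 258 * 5.4594 = 1408.53

1408.53


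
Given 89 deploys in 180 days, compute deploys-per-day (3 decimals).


Formula: deployments per day = releases / days
= 89 / 180
= 0.494 deploys/day
(equivalently, 3.46 deploys/week)

0.494 deploys/day


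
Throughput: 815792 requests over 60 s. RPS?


Formula: throughput = requests / seconds
throughput = 815792 / 60
throughput = 13596.53 requests/second

13596.53 requests/second


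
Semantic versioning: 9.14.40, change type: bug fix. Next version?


Current: 9.14.40
Change category: 'bug fix' → patch bump
SemVer rule: patch bump → increment PATCH (MAJOR and MINOR unchanged)
New: 9.14.41

9.14.41


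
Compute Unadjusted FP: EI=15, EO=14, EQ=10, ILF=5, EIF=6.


UFP = EI*4 + EO*5 + EQ*4 + ILF*10 + EIF*7
UFP = 15*4 + 14*5 + 10*4 + 5*10 + 6*7
UFP = 60 + 70 + 40 + 50 + 42
UFP = 262

262


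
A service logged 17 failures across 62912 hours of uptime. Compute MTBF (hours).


Formula: MTBF = Total operating time / Number of failures
MTBF = 62912 / 17
MTBF = 3700.71 hours

3700.71 hours


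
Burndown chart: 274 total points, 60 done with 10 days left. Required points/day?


Formula: Required rate = Remaining points / Days left
Remaining = 274 - 60 = 214 points
Required rate = 214 / 10 = 21.4 points/day

21.4 points/day


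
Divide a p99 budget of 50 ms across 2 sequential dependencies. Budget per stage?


Formula: per_stage = total_budget / stages
per_stage = 50 / 2
per_stage = 25.0 ms

25.0 ms


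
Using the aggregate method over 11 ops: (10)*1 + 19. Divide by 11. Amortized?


Formula: Amortized cost = Total cost / Operations
Total cost = (10 * 1) + (1 * 19)
Total cost = 10 + 19 = 29
Amortized = 29 / 11 = 2.6364

2.6364


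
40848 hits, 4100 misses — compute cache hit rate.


Formula: hit rate = hits / (hits + misses) * 100
hit rate = 40848 / (40848 + 4100) * 100
hit rate = 40848 / 44948 * 100
hit rate = 90.88%

90.88%


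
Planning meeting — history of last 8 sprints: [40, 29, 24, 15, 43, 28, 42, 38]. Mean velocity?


Formula: Avg velocity = Total points / Number of sprints
Points: [40, 29, 24, 15, 43, 28, 42, 38]
Sum = 40 + 29 + 24 + 15 + 43 + 28 + 42 + 38 = 259
Avg velocity = 259 / 8 = 32.38 points/sprint

32.38 points/sprint


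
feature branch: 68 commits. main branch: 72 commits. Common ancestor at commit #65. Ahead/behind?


Common ancestor: commit #65
feature commits after divergence: 68 - 65 = 3
main commits after divergence: 72 - 65 = 7
feature is 3 commits ahead of main
main is 7 commits ahead of feature

feature ahead: 3, main ahead: 7


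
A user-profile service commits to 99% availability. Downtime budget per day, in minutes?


Formula: allowed downtime = period * (100 - SLA) / 100
Period (day) = 1440 minutes
Unavailability fraction = (100 - 99.0) / 100
Allowed downtime = 1440 * (100 - 99.0) / 100
Allowed downtime = 14.4 minutes

14.4 minutes


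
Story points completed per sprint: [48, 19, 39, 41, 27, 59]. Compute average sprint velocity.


Formula: Avg velocity = Total points / Number of sprints
Points: [48, 19, 39, 41, 27, 59]
Sum = 48 + 19 + 39 + 41 + 27 + 59 = 233
Avg velocity = 233 / 6 = 38.83 points/sprint

38.83 points/sprint


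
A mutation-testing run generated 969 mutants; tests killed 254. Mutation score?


Mutation score = killed / total * 100
Mutation score = 254 / 969 * 100
Mutation score = 26.21%

26.21%


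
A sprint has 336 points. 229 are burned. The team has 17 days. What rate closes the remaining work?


Formula: Required rate = Remaining points / Days left
Remaining = 336 - 229 = 107 points
Required rate = 107 / 17 = 6.29 points/day

6.29 points/day


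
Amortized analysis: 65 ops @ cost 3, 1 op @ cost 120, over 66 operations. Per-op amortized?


Formula: Amortized cost = Total cost / Operations
Total cost = (65 * 3) + (1 * 120)
Total cost = 195 + 120 = 315
Amortized = 315 / 66 = 4.7727

4.7727


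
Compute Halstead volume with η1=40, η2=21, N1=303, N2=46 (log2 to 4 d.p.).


Formula: V = N * log2(η), where N = N1 + N2 and η = η1 + η2
η = 40 + 21 = 61
N = 303 + 46 = 349
log2(61) ≈ 5.9307
V = 349 * 5.9307 = 2069.81

2069.81


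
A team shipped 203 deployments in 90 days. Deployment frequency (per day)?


Formula: deployments per day = releases / days
= 203 / 90
= 2.256 deploys/day
(equivalently, 15.79 deploys/week)

2.256 deploys/day


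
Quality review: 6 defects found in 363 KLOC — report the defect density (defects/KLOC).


Defect density = defects / KLOC
Defect density = 6 / 363
Defect density = 0.017 defects/KLOC

0.017 defects/KLOC


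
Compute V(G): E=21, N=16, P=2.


Formula: V(G) = E - N + 2P
V(G) = 21 - 16 + 2*2
V(G) = 5 + 4
V(G) = 9

9


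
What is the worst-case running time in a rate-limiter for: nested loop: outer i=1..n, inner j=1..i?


Reasoning: triangle: n(n+1)/2 ~ n^2/2
Complexity: O(n^2)

O(n^2)


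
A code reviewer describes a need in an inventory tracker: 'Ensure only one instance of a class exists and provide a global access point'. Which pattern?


This matches the Singleton pattern

Singleton


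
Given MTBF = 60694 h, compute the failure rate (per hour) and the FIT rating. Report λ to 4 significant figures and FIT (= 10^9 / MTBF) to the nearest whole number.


Formula: λ = 1 / MTBF; FIT = λ × 1e9 = 1e9 / MTBF
λ = 1 / 60694 ≈ 1.648e-05 failures/hour
FIT = 1e9 / 60694 ≈ 16476 failures per 1e9 hours (nearest whole number)

λ = 1.648e-05 /h, FIT = 16476


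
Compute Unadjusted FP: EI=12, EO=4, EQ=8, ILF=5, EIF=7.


UFP = EI*4 + EO*5 + EQ*4 + ILF*10 + EIF*7
UFP = 12*4 + 4*5 + 8*4 + 5*10 + 7*7
UFP = 48 + 20 + 32 + 50 + 49
UFP = 199

199


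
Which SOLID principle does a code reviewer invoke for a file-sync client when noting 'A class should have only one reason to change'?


This describes the Single Responsibility Principle (SRP)

Single Responsibility Principle (SRP)


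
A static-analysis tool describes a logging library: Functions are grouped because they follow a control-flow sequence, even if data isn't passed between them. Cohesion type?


Reasoning: Grouped by order of execution within a routine, not by data flow
Type: Procedural cohesion

Procedural cohesion


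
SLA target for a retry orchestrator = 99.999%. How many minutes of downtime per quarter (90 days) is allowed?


Formula: allowed downtime = period * (100 - SLA) / 100
Period (quarter (90 days)) = 129600 minutes
Unavailability fraction = (100 - 99.999) / 100
Allowed downtime = 129600 * (100 - 99.999) / 100
Allowed downtime = 1.296 minutes

1.296 minutes


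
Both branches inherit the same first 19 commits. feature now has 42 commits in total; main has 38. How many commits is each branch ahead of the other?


Common ancestor: commit #19
feature commits after divergence: 42 - 19 = 23
main commits after divergence: 38 - 19 = 19
feature is 23 commits ahead of main
main is 19 commits ahead of feature

feature ahead: 23, main ahead: 19


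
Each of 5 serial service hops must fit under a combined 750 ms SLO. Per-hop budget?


Formula: per_stage = total_budget / stages
per_stage = 750 / 5
per_stage = 150.0 ms

150.0 ms


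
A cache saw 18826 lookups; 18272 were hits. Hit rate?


Formula: hit rate = hits / (hits + misses) * 100
hit rate = 18272 / (18272 + 554) * 100
hit rate = 18272 / 18826 * 100
hit rate = 97.06%

97.06%


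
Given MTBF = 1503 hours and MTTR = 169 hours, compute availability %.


Availability = MTBF / (MTBF + MTTR)
Availability = 1503 / (1503 + 169)
Availability = 1503 / 1672
Availability = 89.8923%

89.8923%


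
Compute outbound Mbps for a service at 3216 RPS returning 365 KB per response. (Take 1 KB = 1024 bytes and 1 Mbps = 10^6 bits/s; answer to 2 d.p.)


Formula: Mbps = payload_bytes * RPS * 8 / 1e6
Payload per request = 365 KB = 365 * 1024 = 373760 bytes
Total bytes/sec = 373760 * 3216 = 1202012160
Total bits/sec = 1202012160 * 8 = 9616097280
Mbps = 9616097280 / 1e6 = 9616.1

9616.1 Mbps


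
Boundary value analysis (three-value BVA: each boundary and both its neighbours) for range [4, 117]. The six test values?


Range: [4, 117]
Boundaries: just below min, min, min+1, max-1, max, just above max
Values: [3, 4, 5, 116, 117, 118]

[3, 4, 5, 116, 117, 118]


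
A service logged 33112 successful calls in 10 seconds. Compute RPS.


Formula: throughput = requests / seconds
throughput = 33112 / 10
throughput = 3311.2 requests/second

3311.2 requests/second


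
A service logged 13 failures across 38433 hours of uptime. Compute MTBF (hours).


Formula: MTBF = Total operating time / Number of failures
MTBF = 38433 / 13
MTBF = 2956.38 hours

2956.38 hours


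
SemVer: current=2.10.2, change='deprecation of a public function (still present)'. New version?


Current: 2.10.2
Change category: 'deprecation of a public function (still present)' → minor bump
SemVer rule: minor bump → increment MINOR, reset PATCH to 0 (MAJOR unchanged)
New: 2.11.0

2.11.0


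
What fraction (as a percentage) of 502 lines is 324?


Coverage = covered / total * 100
Coverage = 324 / 502 * 100
Coverage = 64.54%

64.54%


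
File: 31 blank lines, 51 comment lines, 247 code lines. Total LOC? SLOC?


Total LOC = blank + comment + code
Total LOC = 31 + 51 + 247 = 329
SLOC (source only) = code = 247

Total LOC: 329, SLOC: 247


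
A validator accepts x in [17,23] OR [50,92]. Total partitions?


Valid ranges: [17,23] and [50,92]
Class 1: x < 17 — invalid
Class 2: 17 ≤ x ≤ 23 — valid
Class 3: 23 < x < 50 — invalid (gap between ranges)
Class 4: 50 ≤ x ≤ 92 — valid
Class 5: x > 92 — invalid
Total equivalence classes: 5

5 equivalence classes


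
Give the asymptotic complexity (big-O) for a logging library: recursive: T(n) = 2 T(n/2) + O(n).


Reasoning: master theorem case 2 (merge-sort recurrence)
Complexity: O(n log n)

O(n log n)


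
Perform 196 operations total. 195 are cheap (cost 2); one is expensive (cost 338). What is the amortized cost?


Formula: Amortized cost = Total cost / Operations
Total cost = (195 * 2) + (1 * 338)
Total cost = 390 + 338 = 728
Amortized = 728 / 196 = 3.7143

3.7143


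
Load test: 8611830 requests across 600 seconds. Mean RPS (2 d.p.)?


Formula: throughput = requests / seconds
throughput = 8611830 / 600
throughput = 14353.05 requests/second

14353.05 requests/second


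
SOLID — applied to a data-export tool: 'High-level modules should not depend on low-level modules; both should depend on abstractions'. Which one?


This describes the Dependency Inversion Principle (DIP)

Dependency Inversion Principle (DIP)


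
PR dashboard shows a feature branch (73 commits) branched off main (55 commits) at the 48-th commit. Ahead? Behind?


Common ancestor: commit #48
feature commits after divergence: 73 - 48 = 25
main commits after divergence: 55 - 48 = 7
feature is 25 commits ahead of main
main is 7 commits ahead of feature

feature ahead: 25, main ahead: 7


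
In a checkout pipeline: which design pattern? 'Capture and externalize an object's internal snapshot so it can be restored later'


This matches the Memento pattern

Memento


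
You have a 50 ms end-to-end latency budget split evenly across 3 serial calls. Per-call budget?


Formula: per_stage = total_budget / stages
per_stage = 50 / 3
per_stage = 16.67 ms

16.67 ms


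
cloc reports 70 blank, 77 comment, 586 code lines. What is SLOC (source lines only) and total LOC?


Total LOC = blank + comment + code
Total LOC = 70 + 77 + 586 = 733
SLOC (source only) = code = 586

Total LOC: 733, SLOC: 586


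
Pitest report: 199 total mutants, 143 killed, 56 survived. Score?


Mutation score = killed / total * 100
Mutation score = 143 / 199 * 100
Mutation score = 71.86%

71.86%


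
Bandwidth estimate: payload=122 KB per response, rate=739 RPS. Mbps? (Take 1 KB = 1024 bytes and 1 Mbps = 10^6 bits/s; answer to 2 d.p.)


Formula: Mbps = payload_bytes * RPS * 8 / 1e6
Payload per request = 122 KB = 122 * 1024 = 124928 bytes
Total bytes/sec = 124928 * 739 = 92321792
Total bits/sec = 92321792 * 8 = 738574336
Mbps = 738574336 / 1e6 = 738.57

738.57 Mbps


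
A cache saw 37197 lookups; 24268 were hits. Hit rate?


Formula: hit rate = hits / (hits + misses) * 100
hit rate = 24268 / (24268 + 12929) * 100
hit rate = 24268 / 37197 * 100
hit rate = 65.24%

65.24%


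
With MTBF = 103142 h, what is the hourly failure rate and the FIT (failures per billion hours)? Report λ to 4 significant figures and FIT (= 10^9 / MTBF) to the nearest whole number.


Formula: λ = 1 / MTBF; FIT = λ × 1e9 = 1e9 / MTBF
λ = 1 / 103142 ≈ 9.695e-06 failures/hour
FIT = 1e9 / 103142 ≈ 9695 failures per 1e9 hours (nearest whole number)

λ = 9.695e-06 /h, FIT = 9695


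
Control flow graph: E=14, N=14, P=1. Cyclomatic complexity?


Formula: V(G) = E - N + 2P
V(G) = 14 - 14 + 2*1
V(G) = 0 + 2
V(G) = 2

2


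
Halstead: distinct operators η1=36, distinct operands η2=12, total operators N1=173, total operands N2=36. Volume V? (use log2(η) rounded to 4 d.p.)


Formula: V = N * log2(η), where N = N1 + N2 and η = η1 + η2
η = 36 + 12 = 48
N = 173 + 36 = 209
log2(48) ≈ 5.5850
V = 209 * 5.5850 = 1167.27

1167.27


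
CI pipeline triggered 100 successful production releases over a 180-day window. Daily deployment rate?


Formula: deployments per day = releases / days
= 100 / 180
= 0.556 deploys/day
(equivalently, 3.89 deploys/week)

0.556 deploys/day


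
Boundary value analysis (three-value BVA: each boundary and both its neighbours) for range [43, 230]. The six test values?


Range: [43, 230]
Boundaries: just below min, min, min+1, max-1, max, just above max
Values: [42, 43, 44, 229, 230, 231]

[42, 43, 44, 229, 230, 231]


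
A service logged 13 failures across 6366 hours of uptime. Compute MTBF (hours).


Formula: MTBF = Total operating time / Number of failures
MTBF = 6366 / 13
MTBF = 489.69 hours

489.69 hours


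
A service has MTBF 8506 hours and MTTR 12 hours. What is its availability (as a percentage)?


Availability = MTBF / (MTBF + MTTR)
Availability = 8506 / (8506 + 12)
Availability = 8506 / 8518
Availability = 99.8591%

99.8591%


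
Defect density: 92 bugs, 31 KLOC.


Defect density = defects / KLOC
Defect density = 92 / 31
Defect density = 2.968 defects/KLOC

2.968 defects/KLOC


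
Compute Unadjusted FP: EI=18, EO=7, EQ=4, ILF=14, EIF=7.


UFP = EI*4 + EO*5 + EQ*4 + ILF*10 + EIF*7
UFP = 18*4 + 7*5 + 4*4 + 14*10 + 7*7
UFP = 72 + 35 + 16 + 140 + 49
UFP = 312

312


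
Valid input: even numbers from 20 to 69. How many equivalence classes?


Constraint: even integers in [20, 69]
Class 1: x < 20 — out-of-range invalid
Class 2: x in [20,69] but odd — wrong type invalid
Class 3: x in [20,69] and even — valid
Class 4: x > 69 — out-of-range invalid
Total equivalence classes: 4

4 equivalence classes


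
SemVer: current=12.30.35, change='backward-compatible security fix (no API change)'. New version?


Current: 12.30.35
Change category: 'backward-compatible security fix (no API change)' → patch bump
SemVer rule: patch bump → increment PATCH (MAJOR and MINOR unchanged)
New: 12.30.36

12.30.36


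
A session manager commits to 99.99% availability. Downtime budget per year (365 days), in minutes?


Formula: allowed downtime = period * (100 - SLA) / 100
Period (year (365 days)) = 525600 minutes
Unavailability fraction = (100 - 99.99) / 100
Allowed downtime = 525600 * (100 - 99.99) / 100
Allowed downtime = 52.56 minutes

52.56 minutes


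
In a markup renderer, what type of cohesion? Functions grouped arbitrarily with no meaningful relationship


Reasoning: Worst: random grouping
Type: Coincidental cohesion

Coincidental cohesion


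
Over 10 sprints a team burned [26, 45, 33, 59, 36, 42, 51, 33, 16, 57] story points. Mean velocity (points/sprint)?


Formula: Avg velocity = Total points / Number of sprints
Points: [26, 45, 33, 59, 36, 42, 51, 33, 16, 57]
Sum = 26 + 45 + 33 + 59 + 36 + 42 + 51 + 33 + 16 + 57 = 398
Avg velocity = 398 / 10 = 39.8 points/sprint

39.8 points/sprint


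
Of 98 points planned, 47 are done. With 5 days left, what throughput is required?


Formula: Required rate = Remaining points / Days left
Remaining = 98 - 47 = 51 points
Required rate = 51 / 5 = 10.2 points/day

10.2 points/day


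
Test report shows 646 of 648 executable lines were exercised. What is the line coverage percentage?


Coverage = covered / total * 100
Coverage = 646 / 648 * 100
Coverage = 99.69%

99.69%


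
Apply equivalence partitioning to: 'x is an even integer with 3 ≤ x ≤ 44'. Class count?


Constraint: even integers in [3, 44]
Class 1: x < 3 — out-of-range invalid
Class 2: x in [3,44] but odd — wrong type invalid
Class 3: x in [3,44] and even — valid
Class 4: x > 44 — out-of-range invalid
Total equivalence classes: 4

4 equivalence classes


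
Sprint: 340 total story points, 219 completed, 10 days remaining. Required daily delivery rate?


Formula: Required rate = Remaining points / Days left
Remaining = 340 - 219 = 121 points
Required rate = 121 / 10 = 12.1 points/day

12.1 points/day


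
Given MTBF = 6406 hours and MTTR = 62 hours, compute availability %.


Availability = MTBF / (MTBF + MTTR)
Availability = 6406 / (6406 + 62)
Availability = 6406 / 6468
Availability = 99.0414%

99.0414%


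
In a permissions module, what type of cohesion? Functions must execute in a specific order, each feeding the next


Reasoning: Output of one is input to next
Type: Sequential cohesion

Sequential cohesion


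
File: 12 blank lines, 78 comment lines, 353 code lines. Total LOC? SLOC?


Total LOC = blank + comment + code
Total LOC = 12 + 78 + 353 = 443
SLOC (source only) = code = 353

Total LOC: 443, SLOC: 353


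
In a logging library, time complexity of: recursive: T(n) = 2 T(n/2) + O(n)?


Reasoning: master theorem case 2 (merge-sort recurrence)
Complexity: O(n log n)

O(n log n)


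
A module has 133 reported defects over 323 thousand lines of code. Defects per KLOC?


Defect density = defects / KLOC
Defect density = 133 / 323
Defect density = 0.412 defects/KLOC

0.412 defects/KLOC


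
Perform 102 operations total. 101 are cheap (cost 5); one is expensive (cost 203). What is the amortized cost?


Formula: Amortized cost = Total cost / Operations
Total cost = (101 * 5) + (1 * 203)
Total cost = 505 + 203 = 708
Amortized = 708 / 102 = 6.9412

6.9412


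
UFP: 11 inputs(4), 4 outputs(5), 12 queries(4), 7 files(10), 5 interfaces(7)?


UFP = EI*4 + EO*5 + EQ*4 + ILF*10 + EIF*7
UFP = 11*4 + 4*5 + 12*4 + 7*10 + 5*7
UFP = 44 + 20 + 48 + 70 + 35
UFP = 217

217


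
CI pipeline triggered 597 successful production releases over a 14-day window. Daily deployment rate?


Formula: deployments per day = releases / days
= 597 / 14
= 42.643 deploys/day
(equivalently, 298.5 deploys/week)

42.643 deploys/day


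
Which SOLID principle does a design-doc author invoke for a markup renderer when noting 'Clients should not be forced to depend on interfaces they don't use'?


This describes the Interface Segregation Principle (ISP)

Interface Segregation Principle (ISP)


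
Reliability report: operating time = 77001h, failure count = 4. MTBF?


Formula: MTBF = Total operating time / Number of failures
MTBF = 77001 / 4
MTBF = 19250.25 hours

19250.25 hours


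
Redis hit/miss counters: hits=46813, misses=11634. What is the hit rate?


Formula: hit rate = hits / (hits + misses) * 100
hit rate = 46813 / (46813 + 11634) * 100
hit rate = 46813 / 58447 * 100
hit rate = 80.09%

80.09%


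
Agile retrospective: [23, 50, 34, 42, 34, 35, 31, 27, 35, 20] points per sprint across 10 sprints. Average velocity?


Formula: Avg velocity = Total points / Number of sprints
Points: [23, 50, 34, 42, 34, 35, 31, 27, 35, 20]
Sum = 23 + 50 + 34 + 42 + 34 + 35 + 31 + 27 + 35 + 20 = 331
Avg velocity = 331 / 10 = 33.1 points/sprint

33.1 points/sprint


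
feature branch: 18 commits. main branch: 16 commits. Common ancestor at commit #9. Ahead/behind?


Common ancestor: commit #9
feature commits after divergence: 18 - 9 = 9
main commits after divergence: 16 - 9 = 7
feature is 9 commits ahead of main
main is 7 commits ahead of feature

feature ahead: 9, main ahead: 7


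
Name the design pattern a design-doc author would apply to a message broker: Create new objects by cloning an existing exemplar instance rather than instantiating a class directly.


This matches the Prototype pattern

Prototype


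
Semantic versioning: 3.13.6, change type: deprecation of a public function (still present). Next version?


Current: 3.13.6
Change category: 'deprecation of a public function (still present)' → minor bump
SemVer rule: minor bump → increment MINOR, reset PATCH to 0 (MAJOR unchanged)
New: 3.14.0

3.14.0


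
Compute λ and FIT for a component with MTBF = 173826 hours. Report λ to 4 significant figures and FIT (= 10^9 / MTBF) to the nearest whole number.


Formula: λ = 1 / MTBF; FIT = λ × 1e9 = 1e9 / MTBF
λ = 1 / 173826 ≈ 5.753e-06 failures/hour
FIT = 1e9 / 173826 ≈ 5753 failures per 1e9 hours (nearest whole number)

λ = 5.753e-06 /h, FIT = 5753


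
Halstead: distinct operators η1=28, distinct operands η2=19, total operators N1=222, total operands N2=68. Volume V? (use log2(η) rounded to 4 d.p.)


Formula: V = N * log2(η), where N = N1 + N2 and η = η1 + η2
η = 28 + 19 = 47
N = 222 + 68 = 290
log2(47) ≈ 5.5546
V = 290 * 5.5546 = 1610.83

1610.83


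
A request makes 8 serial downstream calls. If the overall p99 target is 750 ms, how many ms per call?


Formula: per_stage = total_budget / stages
per_stage = 750 / 8
per_stage = 93.75 ms

93.75 ms


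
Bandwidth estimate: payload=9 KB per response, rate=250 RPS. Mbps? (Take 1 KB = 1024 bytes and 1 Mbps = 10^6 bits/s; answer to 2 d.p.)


Formula: Mbps = payload_bytes * RPS * 8 / 1e6
Payload per request = 9 KB = 9 * 1024 = 9216 bytes
Total bytes/sec = 9216 * 250 = 2304000
Total bits/sec = 2304000 * 8 = 18432000
Mbps = 18432000 / 1e6 = 18.43

18.43 Mbps


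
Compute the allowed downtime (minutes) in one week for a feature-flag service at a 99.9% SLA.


Formula: allowed downtime = period * (100 - SLA) / 100
Period (week) = 10080 minutes
Unavailability fraction = (100 - 99.9) / 100
Allowed downtime = 10080 * (100 - 99.9) / 100
Allowed downtime = 10.08 minutes

10.08 minutes


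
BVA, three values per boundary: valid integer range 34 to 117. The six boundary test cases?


Range: [34, 117]
Boundaries: just below min, min, min+1, max-1, max, just above max
Values: [33, 34, 35, 116, 117, 118]

[33, 34, 35, 116, 117, 118]


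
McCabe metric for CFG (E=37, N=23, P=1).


Formula: V(G) = E - N + 2P
V(G) = 37 - 23 + 2*1
V(G) = 14 + 2
V(G) = 16

16


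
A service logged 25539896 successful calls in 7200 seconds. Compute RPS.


Formula: throughput = requests / seconds
throughput = 25539896 / 7200
throughput = 3547.21 requests/second

3547.21 requests/second


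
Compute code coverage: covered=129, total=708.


Coverage = covered / total * 100
Coverage = 129 / 708 * 100
Coverage = 18.22%

18.22%


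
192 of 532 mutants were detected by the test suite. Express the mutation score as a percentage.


Mutation score = killed / total * 100
Mutation score = 192 / 532 * 100
Mutation score = 36.09%

36.09%


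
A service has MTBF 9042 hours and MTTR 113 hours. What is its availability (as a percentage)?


Availability = MTBF / (MTBF + MTTR)
Availability = 9042 / (9042 + 113)
Availability = 9042 / 9155
Availability = 98.7657%

98.7657%


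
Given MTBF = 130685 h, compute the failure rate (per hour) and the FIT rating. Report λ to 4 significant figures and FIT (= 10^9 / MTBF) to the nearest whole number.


Formula: λ = 1 / MTBF; FIT = λ × 1e9 = 1e9 / MTBF
λ = 1 / 130685 ≈ 7.652e-06 failures/hour
FIT = 1e9 / 130685 ≈ 7652 failures per 1e9 hours (nearest whole number)

λ = 7.652e-06 /h, FIT = 7652


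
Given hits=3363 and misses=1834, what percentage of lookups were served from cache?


Formula: hit rate = hits / (hits + misses) * 100
hit rate = 3363 / (3363 + 1834) * 100
hit rate = 3363 / 5197 * 100
hit rate = 64.71%

64.71%


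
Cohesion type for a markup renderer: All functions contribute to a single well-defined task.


Reasoning: Best: single purpose
Type: Functional cohesion

Functional cohesion


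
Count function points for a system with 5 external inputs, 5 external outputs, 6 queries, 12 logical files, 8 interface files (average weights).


UFP = EI*4 + EO*5 + EQ*4 + ILF*10 + EIF*7
UFP = 5*4 + 5*5 + 6*4 + 12*10 + 8*7
UFP = 20 + 25 + 24 + 120 + 56
UFP = 245

245


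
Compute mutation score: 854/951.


Mutation score = killed / total * 100
Mutation score = 854 / 951 * 100
Mutation score = 89.8%

89.8%


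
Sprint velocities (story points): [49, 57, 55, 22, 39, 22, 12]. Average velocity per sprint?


Formula: Avg velocity = Total points / Number of sprints
Points: [49, 57, 55, 22, 39, 22, 12]
Sum = 49 + 57 + 55 + 22 + 39 + 22 + 12 = 256
Avg velocity = 256 / 7 = 36.57 points/sprint

36.57 points/sprint


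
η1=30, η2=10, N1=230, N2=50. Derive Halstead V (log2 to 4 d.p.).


Formula: V = N * log2(η), where N = N1 + N2 and η = η1 + η2
η = 30 + 10 = 40
N = 230 + 50 = 280
log2(40) ≈ 5.3219
V = 280 * 5.3219 = 1490.13

1490.13


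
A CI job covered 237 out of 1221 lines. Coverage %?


Coverage = covered / total * 100
Coverage = 237 / 1221 * 100
Coverage = 19.41%

19.41%


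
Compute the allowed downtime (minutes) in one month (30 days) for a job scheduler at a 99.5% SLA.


Formula: allowed downtime = period * (100 - SLA) / 100
Period (month (30 days)) = 43200 minutes
Unavailability fraction = (100 - 99.5) / 100
Allowed downtime = 43200 * (100 - 99.5) / 100
Allowed downtime = 216.0 minutes

216.0 minutes


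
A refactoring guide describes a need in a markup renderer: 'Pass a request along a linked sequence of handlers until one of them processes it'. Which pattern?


This matches the Chain of Responsibility pattern

Chain of Responsibility


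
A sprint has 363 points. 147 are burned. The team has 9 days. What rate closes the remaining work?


Formula: Required rate = Remaining points / Days left
Remaining = 363 - 147 = 216 points
Required rate = 216 / 9 = 24.0 points/day

24.0 points/day


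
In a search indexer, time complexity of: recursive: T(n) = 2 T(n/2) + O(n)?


Reasoning: master theorem case 2 (merge-sort recurrence)
Complexity: O(n log n)

O(n log n)


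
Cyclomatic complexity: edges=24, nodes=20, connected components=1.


Formula: V(G) = E - N + 2P
V(G) = 24 - 20 + 2*1
V(G) = 4 + 2
V(G) = 6

6


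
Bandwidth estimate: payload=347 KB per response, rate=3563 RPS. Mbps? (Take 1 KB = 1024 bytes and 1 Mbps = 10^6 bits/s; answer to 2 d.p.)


Formula: Mbps = payload_bytes * RPS * 8 / 1e6
Payload per request = 347 KB = 347 * 1024 = 355328 bytes
Total bytes/sec = 355328 * 3563 = 1266033664
Total bits/sec = 1266033664 * 8 = 10128269312
Mbps = 10128269312 / 1e6 = 10128.27

10128.27 Mbps


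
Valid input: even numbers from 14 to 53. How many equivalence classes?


Constraint: even integers in [14, 53]
Class 1: x < 14 — out-of-range invalid
Class 2: x in [14,53] but odd — wrong type invalid
Class 3: x in [14,53] and even — valid
Class 4: x > 53 — out-of-range invalid
Total equivalence classes: 4

4 equivalence classes


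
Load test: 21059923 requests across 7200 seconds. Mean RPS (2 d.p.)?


Formula: throughput = requests / seconds
throughput = 21059923 / 7200
throughput = 2924.99 requests/second

2924.99 requests/second


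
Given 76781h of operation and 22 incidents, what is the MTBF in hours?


Formula: MTBF = Total operating time / Number of failures
MTBF = 76781 / 22
MTBF = 3490.05 hours

3490.05 hours


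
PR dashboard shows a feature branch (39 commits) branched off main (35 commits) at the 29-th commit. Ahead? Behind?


Common ancestor: commit #29
feature commits after divergence: 39 - 29 = 10
main commits after divergence: 35 - 29 = 6
feature is 10 commits ahead of main
main is 6 commits ahead of feature

feature ahead: 10, main ahead: 6


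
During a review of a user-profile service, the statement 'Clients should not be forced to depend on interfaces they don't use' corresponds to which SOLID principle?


This describes the Interface Segregation Principle (ISP)

Interface Segregation Principle (ISP)


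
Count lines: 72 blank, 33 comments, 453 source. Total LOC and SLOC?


Total LOC = blank + comment + code
Total LOC = 72 + 33 + 453 = 558
SLOC (source only) = code = 453

Total LOC: 558, SLOC: 453


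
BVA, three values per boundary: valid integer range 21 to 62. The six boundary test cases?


Range: [21, 62]
Boundaries: just below min, min, min+1, max-1, max, just above max
Values: [20, 21, 22, 61, 62, 63]

[20, 21, 22, 61, 62, 63]


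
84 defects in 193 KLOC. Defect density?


Defect density = defects / KLOC
Defect density = 84 / 193
Defect density = 0.435 defects/KLOC

0.435 defects/KLOC
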